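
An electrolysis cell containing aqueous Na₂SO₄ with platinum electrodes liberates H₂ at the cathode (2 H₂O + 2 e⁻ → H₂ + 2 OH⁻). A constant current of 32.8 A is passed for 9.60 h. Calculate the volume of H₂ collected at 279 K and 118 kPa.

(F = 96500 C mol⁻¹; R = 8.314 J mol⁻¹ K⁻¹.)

Q = I·t = 32.80 A × 34560 s = 1134000 C.
n(e⁻) = Q/F = 1134000 / 96500 = 11.75 mol.
2 electrons are transferred per H₂ molecule, so n(H₂) = 11.75 / 2 = 5.873 mol.
V = nRT/P = (5.873 × 8.314 × 279) / (118 × 10³ Pa) = 0.115 m³ = 115 L.

115 L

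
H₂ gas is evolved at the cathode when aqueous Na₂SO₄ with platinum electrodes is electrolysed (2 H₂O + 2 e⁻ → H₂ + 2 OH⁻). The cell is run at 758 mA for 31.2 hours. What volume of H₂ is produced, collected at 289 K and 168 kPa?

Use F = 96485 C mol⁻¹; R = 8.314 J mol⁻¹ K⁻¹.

6.31 L

Q = I·t = 0.7580 A × 112320 s = 85140 C.
n(e⁻) = Q/F = 85140 / 96485 = 0.8824 mol.
2 electrons are transferred per H₂ molecule, so n(H₂) = 0.8824 / 2 = 0.4412 mol.
V = nRT/P = (0.4412 × 8.314 × 289) / (168 × 10³ Pa) = 0.00631 m³ = 6.31 L.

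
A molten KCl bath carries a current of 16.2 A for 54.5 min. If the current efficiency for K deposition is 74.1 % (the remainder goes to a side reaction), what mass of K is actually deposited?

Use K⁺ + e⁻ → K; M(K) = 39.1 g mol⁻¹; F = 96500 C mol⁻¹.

Q = I·t = 16.20 × 3270.0 = 52970 C.
n(e⁻) = 52970/96500 = 0.5490 mol; theoretically n(K) = 0.5490/1 = 0.5490 mol, m_theo = 21.46 g.
At 74.1 % efficiency, m_actual = 0.741 × 21.46 = 15.9 g.

15.9 g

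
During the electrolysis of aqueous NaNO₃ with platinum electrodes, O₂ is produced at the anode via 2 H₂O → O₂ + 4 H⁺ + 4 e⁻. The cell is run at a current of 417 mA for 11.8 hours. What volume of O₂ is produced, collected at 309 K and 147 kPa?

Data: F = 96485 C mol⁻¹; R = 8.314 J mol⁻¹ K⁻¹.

Q = I·t = 0.4170 A × 42480 s = 17710 C.
n(e⁻) = Q/F = 17710 / 96485 = 0.1836 mol.
4 electrons are transferred per O₂ molecule, so n(O₂) = 0.1836 / 4 = 0.04590 mol.
V = nRT/P = (0.04590 × 8.314 × 309) / (147 × 10³ Pa) = 8.02 × 10⁻⁴ m³ = 0.802 L.

0.802 L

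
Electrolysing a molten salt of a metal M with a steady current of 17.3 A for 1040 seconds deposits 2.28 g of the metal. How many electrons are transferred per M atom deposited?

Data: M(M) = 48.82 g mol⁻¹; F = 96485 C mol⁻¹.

4

Q = I·t = 17.30 A × 1040.0 s = 17990 C, so n(e⁻) = 17990/96485 = 0.1865 mol.
n(M) deposited = 2.28 / 48.82 = 0.04670 mol.
Electrons per atom = n(e⁻)/n(M) = 0.1865 / 0.04670 = 3.99 ≈ 4, so the ion is M⁴⁺.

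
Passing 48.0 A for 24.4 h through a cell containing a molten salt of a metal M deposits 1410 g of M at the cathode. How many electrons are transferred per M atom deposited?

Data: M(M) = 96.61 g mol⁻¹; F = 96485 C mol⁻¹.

3

Q = I·t = 48.00 A × 87840 s = 4216000 C, so n(e⁻) = 4216000/96485 = 43.70 mol.
n(M) deposited = 1410 / 96.61 = 14.59 mol.
Electrons per atom = n(e⁻)/n(M) = 43.70 / 14.59 = 2.99 ≈ 3, so the ion is M³⁺.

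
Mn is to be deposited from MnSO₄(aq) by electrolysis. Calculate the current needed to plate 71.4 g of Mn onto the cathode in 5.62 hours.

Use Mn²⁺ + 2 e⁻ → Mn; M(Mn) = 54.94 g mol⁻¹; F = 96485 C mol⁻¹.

12.4 A

n(Mn) = 71.4 / 54.94 = 1.300 mol.
n(e⁻) = 2 × 1.300 = 2.599 mol.
Q = n(e⁻)·F = 2.599 × 96485 = 250800 C.
I = Q/t = 250800 / 20232 s = 12.4 A.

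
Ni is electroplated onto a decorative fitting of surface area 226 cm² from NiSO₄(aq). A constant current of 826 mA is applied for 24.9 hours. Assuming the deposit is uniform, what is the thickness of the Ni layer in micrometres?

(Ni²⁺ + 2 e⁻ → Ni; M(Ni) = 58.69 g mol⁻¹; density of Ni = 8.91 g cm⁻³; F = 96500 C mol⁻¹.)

Q = I·t = 0.8260 × 89640 = 74040 C; n(e⁻) = 0.7673 mol.
n(Ni) = n(e⁻)/2 = 0.3836 mol, so m = 0.3836 × 58.69 = 22.52 g.
Volume = m/ρ = 22.52 / 8.91 = 2.527 cm³.
Thickness = V/A = 2.527 / 226 = 0.0112 cm = 112 μm.

112 μm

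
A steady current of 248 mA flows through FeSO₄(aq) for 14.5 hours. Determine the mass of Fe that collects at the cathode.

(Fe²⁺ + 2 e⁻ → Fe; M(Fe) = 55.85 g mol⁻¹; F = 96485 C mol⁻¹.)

3.75 g

Q = I·t = 0.2480 A × 52200 s = 12950 C.
n(e⁻) = Q/F = 12950 / 96485 = 0.1342 mol.
Fe²⁺ + 2 e⁻ → Fe, so n(Fe) = n(e⁻)/2 = 0.06709 mol.
m = n·M = 0.06709 × 55.85 = 3.75 g.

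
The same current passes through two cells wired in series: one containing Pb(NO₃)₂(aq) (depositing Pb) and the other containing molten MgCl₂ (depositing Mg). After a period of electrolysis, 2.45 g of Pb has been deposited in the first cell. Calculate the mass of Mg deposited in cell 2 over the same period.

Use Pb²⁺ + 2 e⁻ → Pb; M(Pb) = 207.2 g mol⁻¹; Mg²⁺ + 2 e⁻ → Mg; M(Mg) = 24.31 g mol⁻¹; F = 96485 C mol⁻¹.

n(Pb) = 2.45 / 207.2 = 0.01182 mol.
Since Pb²⁺ + 2 e⁻ → Pb, n(e⁻) passed = 2 × 0.01182 = 0.02365 mol.
Cells in series carry the same charge, so the same 0.02365 mol of electrons passes through cell 2.
Mg²⁺ + 2 e⁻ → Mg, so n(Mg) = 0.02365 / 2 = 0.01182 mol.
m(Mg) = 0.01182 × 24.31 = 0.287 g.

0.287 g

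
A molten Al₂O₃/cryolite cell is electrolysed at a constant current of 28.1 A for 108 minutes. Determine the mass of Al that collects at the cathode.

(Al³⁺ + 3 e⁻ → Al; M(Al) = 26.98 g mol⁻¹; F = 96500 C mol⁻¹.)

Q = I·t = 28.10 A × 6480.0 s = 182100 C.
n(e⁻) = Q/F = 182100 / 96500 = 1.887 mol.
Al³⁺ + 3 e⁻ → Al, so n(Al) = n(e⁻)/3 = 0.6290 mol.
m = n·M = 0.6290 × 26.98 = 17.0 g.

17.0 g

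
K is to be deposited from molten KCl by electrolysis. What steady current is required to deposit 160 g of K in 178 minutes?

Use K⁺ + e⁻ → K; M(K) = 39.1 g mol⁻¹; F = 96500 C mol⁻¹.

n(K) = 160 / 39.1 = 4.092 mol.
n(e⁻) = 1 × 4.092 = 4.092 mol.
Q = n(e⁻)·F = 4.092 × 96500 = 394900 C.
I = Q/t = 394900 / 10680 s = 37.0 A.

37.0 A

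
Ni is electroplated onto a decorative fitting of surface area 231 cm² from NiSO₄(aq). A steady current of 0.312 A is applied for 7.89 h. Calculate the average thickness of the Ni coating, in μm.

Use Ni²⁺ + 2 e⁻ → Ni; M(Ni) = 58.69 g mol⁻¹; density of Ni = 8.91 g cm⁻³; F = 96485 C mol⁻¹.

13.1 μm

Q = I·t = 0.3120 × 28404 = 8862 C; n(e⁻) = 0.09185 mol.
n(Ni) = n(e⁻)/2 = 0.04592 mol, so m = 0.04592 × 58.69 = 2.695 g.
Volume = m/ρ = 2.695 / 8.91 = 0.3025 cm³.
Thickness = V/A = 0.3025 / 231 = 0.00131 cm = 13.1 μm.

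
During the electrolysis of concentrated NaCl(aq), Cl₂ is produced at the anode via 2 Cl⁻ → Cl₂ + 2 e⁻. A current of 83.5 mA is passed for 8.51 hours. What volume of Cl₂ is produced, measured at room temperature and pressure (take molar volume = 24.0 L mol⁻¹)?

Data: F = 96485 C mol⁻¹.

0.318 L

Q = I·t = 0.08350 A × 30636 s = 2558 C.
n(e⁻) = Q/F = 2558 / 96485 = 0.02651 mol.
2 electrons are transferred per Cl₂ molecule, so n(Cl₂) = 0.02651 / 2 = 0.01326 mol.
V = n × V_m = 0.01326 × 24.0 = 0.318 L.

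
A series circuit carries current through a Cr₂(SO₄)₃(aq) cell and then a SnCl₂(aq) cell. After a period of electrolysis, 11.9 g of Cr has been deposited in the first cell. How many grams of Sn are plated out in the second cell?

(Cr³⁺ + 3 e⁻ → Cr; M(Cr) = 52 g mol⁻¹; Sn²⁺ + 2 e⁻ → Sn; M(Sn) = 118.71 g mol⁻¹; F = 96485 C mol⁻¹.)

40.7 g

n(Cr) = 11.9 / 52 = 0.2288 mol.
Since Cr³⁺ + 3 e⁻ → Cr, n(e⁻) passed = 3 × 0.2288 = 0.6865 mol.
Cells in series carry the same charge, so the same 0.6865 mol of electrons passes through cell 2.
Sn²⁺ + 2 e⁻ → Sn, so n(Sn) = 0.6865 / 2 = 0.3433 mol.
m(Sn) = 0.3433 × 118.71 = 40.7 g.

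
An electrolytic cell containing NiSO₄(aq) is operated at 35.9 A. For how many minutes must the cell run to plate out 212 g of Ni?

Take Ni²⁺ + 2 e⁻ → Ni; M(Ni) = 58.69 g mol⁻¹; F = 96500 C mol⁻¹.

324 min

n(Ni) = m/M = 212 / 58.69 = 3.612 mol.
Each Ni atom requires 2 electrons, so n(e⁻) = 2 × 3.612 = 7.224 mol.
Q = n(e⁻)·F = 7.224 × 96500 = 697200 C.
t = Q/I = 697200 / 35.90 A = 19420 s = 324 min.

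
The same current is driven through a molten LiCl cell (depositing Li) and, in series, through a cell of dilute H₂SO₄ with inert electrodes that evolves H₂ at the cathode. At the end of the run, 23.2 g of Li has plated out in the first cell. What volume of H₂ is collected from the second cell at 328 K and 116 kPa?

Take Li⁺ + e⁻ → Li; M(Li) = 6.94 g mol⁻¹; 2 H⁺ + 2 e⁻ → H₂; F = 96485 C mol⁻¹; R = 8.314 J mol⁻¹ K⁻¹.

39.3 L

n(Li) = 23.2 / 6.94 = 3.343 mol, so n(e⁻) = 1 × 3.343 = 3.343 mol.
The cells are in series, so the same 3.343 mol of electrons passes through the second cell.
2 H⁺ + 2 e⁻ → H₂ — 2 mol e⁻ per mol H₂, so n(H₂) = 3.343/2 = 1.671 mol.
V = nRT/P = (1.671 × 8.314 × 328) / (116 × 10³) = 0.0393 m³ = 39.3 L.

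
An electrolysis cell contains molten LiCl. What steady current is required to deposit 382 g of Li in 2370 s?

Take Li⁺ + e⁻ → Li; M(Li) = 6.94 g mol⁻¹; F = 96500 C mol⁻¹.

2240 A

n(Li) = 382 / 6.94 = 55.04 mol.
n(e⁻) = 1 × 55.04 = 55.04 mol.
Q = n(e⁻)·F = 55.04 × 96500 = 5312000 C.
I = Q/t = 5312000 / 2370.0 s = 2240 A.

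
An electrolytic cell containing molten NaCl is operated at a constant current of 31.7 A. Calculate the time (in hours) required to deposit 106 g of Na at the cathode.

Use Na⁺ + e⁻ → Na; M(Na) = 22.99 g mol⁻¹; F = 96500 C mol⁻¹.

n(Na) = m/M = 106 / 22.99 = 4.611 mol.
Each Na atom requires 1 electron, so n(e⁻) = 1 × 4.611 = 4.611 mol.
Q = n(e⁻)·F = 4.611 × 96500 = 444900 C.
t = Q/I = 444900 / 31.70 A = 14040 s = 3.90 h.

3.90 h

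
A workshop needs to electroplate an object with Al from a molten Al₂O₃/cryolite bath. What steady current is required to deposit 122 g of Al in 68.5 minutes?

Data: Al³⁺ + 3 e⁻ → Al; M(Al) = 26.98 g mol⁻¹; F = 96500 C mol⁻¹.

n(Al) = 122 / 26.98 = 4.522 mol.
n(e⁻) = 3 × 4.522 = 13.57 mol.
Q = n(e⁻)·F = 13.57 × 96500 = 1309000 C.
I = Q/t = 1309000 / 4110.0 s = 319 A.

319 A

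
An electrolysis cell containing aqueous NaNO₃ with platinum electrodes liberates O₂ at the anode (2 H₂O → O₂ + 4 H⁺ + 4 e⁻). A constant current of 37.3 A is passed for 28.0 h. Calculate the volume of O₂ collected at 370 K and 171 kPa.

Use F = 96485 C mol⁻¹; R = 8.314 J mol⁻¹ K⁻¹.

Q = I·t = 37.30 A × 100800 s = 3760000 C.
n(e⁻) = Q/F = 3760000 / 96485 = 38.97 mol.
4 electrons are transferred per O₂ molecule, so n(O₂) = 38.97 / 4 = 9.742 mol.
V = nRT/P = (9.742 × 8.314 × 370) / (171 × 10³ Pa) = 0.175 m³ = 175 L.

175 L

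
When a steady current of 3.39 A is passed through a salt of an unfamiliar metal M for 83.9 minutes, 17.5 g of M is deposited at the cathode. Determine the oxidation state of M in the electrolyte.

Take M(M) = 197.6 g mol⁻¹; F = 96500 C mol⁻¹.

Q = I·t = 3.390 A × 5034.0 s = 17070 C, so n(e⁻) = 17070/96500 = 0.1768 mol.
n(M) deposited = 17.5 / 197.6 = 0.08856 mol.
Electrons per atom = n(e⁻)/n(M) = 0.1768 / 0.08856 = 2.00 ≈ 2, so the ion is M²⁺.

+2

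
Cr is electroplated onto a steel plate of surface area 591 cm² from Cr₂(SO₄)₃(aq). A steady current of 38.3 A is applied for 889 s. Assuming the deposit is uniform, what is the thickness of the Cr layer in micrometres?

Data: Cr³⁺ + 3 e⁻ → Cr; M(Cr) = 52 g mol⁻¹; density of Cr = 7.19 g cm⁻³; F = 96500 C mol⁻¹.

Q = I·t = 38.30 × 889.00 = 34050 C; n(e⁻) = 0.3528 mol.
n(Cr) = n(e⁻)/3 = 0.1176 mol, so m = 0.1176 × 52 = 6.116 g.
Volume = m/ρ = 6.116 / 7.19 = 0.8506 cm³.
Thickness = V/A = 0.8506 / 591 = 0.00144 cm = 14.4 μm.

14.4 μm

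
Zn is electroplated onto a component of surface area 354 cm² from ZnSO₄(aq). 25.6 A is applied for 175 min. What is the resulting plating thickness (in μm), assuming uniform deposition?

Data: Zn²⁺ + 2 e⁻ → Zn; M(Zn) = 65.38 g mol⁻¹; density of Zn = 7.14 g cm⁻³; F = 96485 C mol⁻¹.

360 μm

Q = I·t = 25.60 × 10500 = 268800 C; n(e⁻) = 2.786 mol.
n(Zn) = n(e⁻)/2 = 1.393 mol, so m = 1.393 × 65.38 = 91.07 g.
Volume = m/ρ = 91.07 / 7.14 = 12.76 cm³.
Thickness = V/A = 12.76 / 354 = 0.0360 cm = 360 μm.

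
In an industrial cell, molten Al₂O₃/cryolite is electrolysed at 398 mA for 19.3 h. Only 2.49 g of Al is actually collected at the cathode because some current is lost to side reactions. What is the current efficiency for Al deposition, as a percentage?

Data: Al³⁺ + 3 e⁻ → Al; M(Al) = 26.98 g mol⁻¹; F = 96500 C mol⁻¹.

96.6 %

Q = I·t = 0.3980 × 69480 = 27650 C; n(e⁻) = 27650/96500 = 0.2866 mol.
Theoretical n(Al) = n(e⁻)/3 = 0.09552 mol, i.e. m_theo = 0.09552 × 26.98 = 2.577 g.
Efficiency = m_actual / m_theo = 2.49 / 2.577 = 96.6 %.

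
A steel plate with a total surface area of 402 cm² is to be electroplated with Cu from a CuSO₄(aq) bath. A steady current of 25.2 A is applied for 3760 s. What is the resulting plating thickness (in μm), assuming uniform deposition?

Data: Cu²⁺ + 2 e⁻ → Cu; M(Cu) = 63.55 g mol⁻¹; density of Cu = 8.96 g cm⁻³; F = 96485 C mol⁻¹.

Q = I·t = 25.20 × 3760.0 = 94750 C; n(e⁻) = 0.9820 mol.
n(Cu) = n(e⁻)/2 = 0.4910 mol, so m = 0.4910 × 63.55 = 31.20 g.
Volume = m/ρ = 31.20 / 8.96 = 3.483 cm³.
Thickness = V/A = 3.483 / 402 = 0.00866 cm = 86.6 μm.

86.6 μm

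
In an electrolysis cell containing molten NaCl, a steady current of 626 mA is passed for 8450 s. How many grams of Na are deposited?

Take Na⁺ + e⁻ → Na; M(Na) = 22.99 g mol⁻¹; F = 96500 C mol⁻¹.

1.26 g

Q = I·t = 0.6260 A × 8450.0 s = 5290 C.
n(e⁻) = Q/F = 5290 / 96500 = 0.05482 mol.
Na⁺ + e⁻ → Na, so n(Na) = n(e⁻)/1 = 0.05482 mol.
m = n·M = 0.05482 × 22.99 = 1.26 g.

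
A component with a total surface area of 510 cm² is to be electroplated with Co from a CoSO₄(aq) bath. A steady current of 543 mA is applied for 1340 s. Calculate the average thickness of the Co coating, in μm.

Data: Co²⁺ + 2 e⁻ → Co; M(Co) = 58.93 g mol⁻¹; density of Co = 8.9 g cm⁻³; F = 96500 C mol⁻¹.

0.489 μm

Q = I·t = 0.5430 × 1340.0 = 727.6 C; n(e⁻) = 0.007540 mol.
n(Co) = n(e⁻)/2 = 0.003770 mol, so m = 0.003770 × 58.93 = 0.2222 g.
Volume = m/ρ = 0.2222 / 8.9 = 0.02496 cm³.
Thickness = V/A = 0.02496 / 510 = 4.89 × 10⁻⁵ cm = 0.489 μm.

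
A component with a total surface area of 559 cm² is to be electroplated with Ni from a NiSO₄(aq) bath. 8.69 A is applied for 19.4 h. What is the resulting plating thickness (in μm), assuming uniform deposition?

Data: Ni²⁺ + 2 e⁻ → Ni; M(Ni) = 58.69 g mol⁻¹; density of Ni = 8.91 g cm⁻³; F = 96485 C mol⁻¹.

371 μm

Q = I·t = 8.690 × 69840 = 606900 C; n(e⁻) = 6.290 mol.
n(Ni) = n(e⁻)/2 = 3.145 mol, so m = 3.145 × 58.69 = 184.6 g.
Volume = m/ρ = 184.6 / 8.91 = 20.72 cm³.
Thickness = V/A = 20.72 / 559 = 0.0371 cm = 371 μm.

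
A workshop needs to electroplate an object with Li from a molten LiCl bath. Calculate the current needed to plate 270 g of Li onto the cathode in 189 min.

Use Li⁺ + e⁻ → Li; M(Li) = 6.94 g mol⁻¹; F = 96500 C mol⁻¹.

n(Li) = 270 / 6.94 = 38.90 mol.
n(e⁻) = 1 × 38.90 = 38.90 mol.
Q = n(e⁻)·F = 38.90 × 96500 = 3754000 C.
I = Q/t = 3754000 / 11340 s = 331 A.

331 A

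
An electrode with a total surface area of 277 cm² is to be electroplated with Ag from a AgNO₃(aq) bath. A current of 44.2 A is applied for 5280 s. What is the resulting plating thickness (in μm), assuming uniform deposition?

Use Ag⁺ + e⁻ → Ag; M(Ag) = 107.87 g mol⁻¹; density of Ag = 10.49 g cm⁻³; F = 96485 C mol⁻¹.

898 μm

Q = I·t = 44.20 × 5280.0 = 233400 C; n(e⁻) = 2.419 mol.
n(Ag) = n(e⁻)/1 = 2.419 mol, so m = 2.419 × 107.87 = 260.9 g.
Volume = m/ρ = 260.9 / 10.49 = 24.87 cm³.
Thickness = V/A = 24.87 / 277 = 0.0898 cm = 898 μm.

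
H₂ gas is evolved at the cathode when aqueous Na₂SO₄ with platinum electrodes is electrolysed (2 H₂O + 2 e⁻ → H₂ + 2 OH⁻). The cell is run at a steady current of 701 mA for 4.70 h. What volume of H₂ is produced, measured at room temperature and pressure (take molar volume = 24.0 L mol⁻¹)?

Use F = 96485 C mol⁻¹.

Q = I·t = 0.7010 A × 16920 s = 11860 C.
n(e⁻) = Q/F = 11860 / 96485 = 0.1229 mol.
2 electrons are transferred per H₂ molecule, so n(H₂) = 0.1229 / 2 = 0.06147 mol.
V = n × V_m = 0.06147 × 24.0 = 1.48 L.

1.48 L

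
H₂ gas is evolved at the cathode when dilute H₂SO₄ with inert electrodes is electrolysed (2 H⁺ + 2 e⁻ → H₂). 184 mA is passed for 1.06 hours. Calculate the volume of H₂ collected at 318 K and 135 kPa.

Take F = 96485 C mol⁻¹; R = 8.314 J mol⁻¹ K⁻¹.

0.0713 L

Q = I·t = 0.1840 A × 3816.0 s = 702.1 C.
n(e⁻) = Q/F = 702.1 / 96485 = 0.007277 mol.
2 electrons are transferred per H₂ molecule, so n(H₂) = 0.007277 / 2 = 0.003639 mol.
V = nRT/P = (0.003639 × 8.314 × 318) / (135 × 10³ Pa) = 7.13 × 10⁻⁵ m³ = 0.0713 L.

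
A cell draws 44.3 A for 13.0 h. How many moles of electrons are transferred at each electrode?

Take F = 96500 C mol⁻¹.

Q = I·t = 44.30 A × 46800 s = 2073000 C.
n(e⁻) = Q/F = 2073000 / 96500 = 21.5 mol.

21.5 mol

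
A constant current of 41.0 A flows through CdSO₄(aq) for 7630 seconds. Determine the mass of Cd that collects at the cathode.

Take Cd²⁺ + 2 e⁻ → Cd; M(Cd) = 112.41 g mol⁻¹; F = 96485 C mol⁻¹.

182 g

Q = I·t = 41.00 A × 7630.0 s = 312800 C.
n(e⁻) = Q/F = 312800 / 96485 = 3.242 mol.
Cd²⁺ + 2 e⁻ → Cd, so n(Cd) = n(e⁻)/2 = 1.621 mol.
m = n·M = 1.621 × 112.41 = 182 g.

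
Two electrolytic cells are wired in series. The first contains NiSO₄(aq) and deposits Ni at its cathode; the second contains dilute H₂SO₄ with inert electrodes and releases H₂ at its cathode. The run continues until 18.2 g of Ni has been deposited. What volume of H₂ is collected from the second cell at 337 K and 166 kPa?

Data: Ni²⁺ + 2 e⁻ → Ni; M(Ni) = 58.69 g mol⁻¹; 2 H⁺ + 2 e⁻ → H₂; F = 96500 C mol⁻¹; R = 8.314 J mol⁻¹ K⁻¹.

5.23 L

n(Ni) = 18.2 / 58.69 = 0.3101 mol, so n(e⁻) = 2 × 0.3101 = 0.6202 mol.
The cells are in series, so the same 0.6202 mol of electrons passes through the second cell.
2 H⁺ + 2 e⁻ → H₂ — 2 mol e⁻ per mol H₂, so n(H₂) = 0.6202/2 = 0.3101 mol.
V = nRT/P = (0.3101 × 8.314 × 337) / (166 × 10³) = 0.00523 m³ = 5.23 L.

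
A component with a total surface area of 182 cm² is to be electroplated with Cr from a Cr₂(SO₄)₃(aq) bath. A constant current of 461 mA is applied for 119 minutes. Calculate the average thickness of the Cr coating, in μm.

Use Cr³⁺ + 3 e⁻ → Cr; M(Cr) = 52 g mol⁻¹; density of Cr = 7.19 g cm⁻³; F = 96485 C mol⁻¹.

4.52 μm

Q = I·t = 0.4610 × 7140.0 = 3292 C; n(e⁻) = 0.03411 mol.
n(Cr) = n(e⁻)/3 = 0.01137 mol, so m = 0.01137 × 52 = 0.5913 g.
Volume = m/ρ = 0.5913 / 7.19 = 0.08224 cm³.
Thickness = V/A = 0.08224 / 182 = 4.52 × 10⁻⁴ cm = 4.52 μm.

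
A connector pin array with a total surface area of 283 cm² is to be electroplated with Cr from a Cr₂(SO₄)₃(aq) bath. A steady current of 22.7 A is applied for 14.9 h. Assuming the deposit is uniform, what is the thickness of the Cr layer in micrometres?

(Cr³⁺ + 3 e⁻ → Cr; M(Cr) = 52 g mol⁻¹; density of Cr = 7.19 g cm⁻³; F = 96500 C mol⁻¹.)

Q = I·t = 22.70 × 53640 = 1218000 C; n(e⁻) = 12.62 mol.
n(Cr) = n(e⁻)/3 = 4.206 mol, so m = 4.206 × 52 = 218.7 g.
Volume = m/ρ = 218.7 / 7.19 = 30.42 cm³.
Thickness = V/A = 30.42 / 283 = 0.107 cm = 1070 μm.

1070 μm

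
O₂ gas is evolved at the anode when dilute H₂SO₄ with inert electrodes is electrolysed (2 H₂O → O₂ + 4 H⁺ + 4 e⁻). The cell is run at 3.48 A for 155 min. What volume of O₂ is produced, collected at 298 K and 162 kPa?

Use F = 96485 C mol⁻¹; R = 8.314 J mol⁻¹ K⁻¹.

Q = I·t = 3.480 A × 9300.0 s = 32360 C.
n(e⁻) = Q/F = 32360 / 96485 = 0.3354 mol.
4 electrons are transferred per O₂ molecule, so n(O₂) = 0.3354 / 4 = 0.08386 mol.
V = nRT/P = (0.08386 × 8.314 × 298) / (162 × 10³ Pa) = 0.00128 m³ = 1.28 L.

1.28 L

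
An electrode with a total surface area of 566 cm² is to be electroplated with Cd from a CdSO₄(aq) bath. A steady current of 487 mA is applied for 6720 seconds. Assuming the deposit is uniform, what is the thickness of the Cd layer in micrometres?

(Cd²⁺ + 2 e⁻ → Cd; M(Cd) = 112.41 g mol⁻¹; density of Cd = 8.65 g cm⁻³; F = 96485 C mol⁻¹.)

3.89 μm

Q = I·t = 0.4870 × 6720.0 = 3273 C; n(e⁻) = 0.03392 mol.
n(Cd) = n(e⁻)/2 = 0.01696 mol, so m = 0.01696 × 112.41 = 1.906 g.
Volume = m/ρ = 1.906 / 8.65 = 0.2204 cm³.
Thickness = V/A = 0.2204 / 566 = 3.89 × 10⁻⁴ cm = 3.89 μm.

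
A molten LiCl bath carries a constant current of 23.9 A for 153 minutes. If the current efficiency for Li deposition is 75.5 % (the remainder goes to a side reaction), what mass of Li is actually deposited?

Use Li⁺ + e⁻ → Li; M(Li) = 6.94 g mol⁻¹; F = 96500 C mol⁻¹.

11.9 g

Q = I·t = 23.90 × 9180.0 = 219400 C.
n(e⁻) = 219400/96500 = 2.274 mol; theoretically n(Li) = 2.274/1 = 2.274 mol, m_theo = 15.78 g.
At 75.5 % efficiency, m_actual = 0.755 × 15.78 = 11.9 g.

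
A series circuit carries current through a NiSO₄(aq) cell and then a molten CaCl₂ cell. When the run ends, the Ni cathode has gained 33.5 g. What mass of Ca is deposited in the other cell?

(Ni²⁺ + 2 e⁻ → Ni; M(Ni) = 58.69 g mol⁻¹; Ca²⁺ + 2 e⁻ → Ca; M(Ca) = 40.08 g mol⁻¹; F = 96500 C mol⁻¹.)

n(Ni) = 33.5 / 58.69 = 0.5708 mol.
Since Ni²⁺ + 2 e⁻ → Ni, n(e⁻) passed = 2 × 0.5708 = 1.142 mol.
Cells in series carry the same charge, so the same 1.142 mol of electrons passes through cell 2.
Ca²⁺ + 2 e⁻ → Ca, so n(Ca) = 1.142 / 2 = 0.5708 mol.
m(Ca) = 0.5708 × 40.08 = 22.9 g.

22.9 g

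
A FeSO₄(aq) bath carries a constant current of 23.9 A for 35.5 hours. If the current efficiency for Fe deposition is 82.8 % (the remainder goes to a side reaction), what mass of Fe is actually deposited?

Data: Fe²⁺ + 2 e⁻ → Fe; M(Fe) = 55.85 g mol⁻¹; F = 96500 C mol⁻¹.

732 g

Q = I·t = 23.90 × 127800 = 3054000 C.
n(e⁻) = 3054000/96500 = 31.65 mol; theoretically n(Fe) = 31.65/2 = 15.83 mol, m_theo = 883.9 g.
At 82.8 % efficiency, m_actual = 0.828 × 883.9 = 732 g.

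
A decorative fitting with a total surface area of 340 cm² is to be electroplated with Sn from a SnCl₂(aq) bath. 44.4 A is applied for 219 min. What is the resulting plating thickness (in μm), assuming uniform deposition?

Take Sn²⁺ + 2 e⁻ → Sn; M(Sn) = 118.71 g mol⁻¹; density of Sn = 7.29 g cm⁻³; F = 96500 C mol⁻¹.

Q = I·t = 44.40 × 13140 = 583400 C; n(e⁻) = 6.046 mol.
n(Sn) = n(e⁻)/2 = 3.023 mol, so m = 3.023 × 118.71 = 358.8 g.
Volume = m/ρ = 358.8 / 7.29 = 49.22 cm³.
Thickness = V/A = 49.22 / 340 = 0.145 cm = 1450 μm.

1450 μm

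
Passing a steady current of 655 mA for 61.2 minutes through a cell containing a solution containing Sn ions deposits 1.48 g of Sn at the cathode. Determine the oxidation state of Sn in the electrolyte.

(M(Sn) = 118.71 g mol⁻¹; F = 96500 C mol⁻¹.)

+2

Q = I·t = 0.6550 A × 3672.0 s = 2405 C, so n(e⁻) = 2405/96500 = 0.02492 mol.
n(Sn) deposited = 1.48 / 118.71 = 0.01247 mol.
Electrons per atom = n(e⁻)/n(Sn) = 0.02492 / 0.01247 = 2.00 ≈ 2, so the ion is Sn²⁺.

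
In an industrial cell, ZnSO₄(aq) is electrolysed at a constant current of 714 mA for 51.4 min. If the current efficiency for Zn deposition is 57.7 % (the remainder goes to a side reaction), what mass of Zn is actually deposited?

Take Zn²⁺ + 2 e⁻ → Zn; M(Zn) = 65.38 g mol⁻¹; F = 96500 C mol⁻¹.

Q = I·t = 0.7140 × 3084.0 = 2202 C.
n(e⁻) = 2202/96500 = 0.02282 mol; theoretically n(Zn) = 0.02282/2 = 0.01141 mol, m_theo = 0.7459 g.
At 57.7 % efficiency, m_actual = 0.577 × 0.7459 = 0.430 g.

0.430 g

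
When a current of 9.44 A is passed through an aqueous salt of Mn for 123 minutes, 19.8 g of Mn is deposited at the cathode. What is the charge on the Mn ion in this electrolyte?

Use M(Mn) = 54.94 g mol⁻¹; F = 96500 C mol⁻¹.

Q = I·t = 9.440 A × 7380.0 s = 69670 C, so n(e⁻) = 69670/96500 = 0.7219 mol.
n(Mn) deposited = 19.8 / 54.94 = 0.3604 mol.
Electrons per atom = n(e⁻)/n(Mn) = 0.7219 / 0.3604 = 2.00 ≈ 2, so the ion is Mn²⁺.

+2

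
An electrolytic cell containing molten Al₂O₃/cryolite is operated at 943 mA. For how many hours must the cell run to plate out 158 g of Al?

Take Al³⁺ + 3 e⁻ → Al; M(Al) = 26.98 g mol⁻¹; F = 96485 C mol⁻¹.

499 h

n(Al) = m/M = 158 / 26.98 = 5.856 mol.
Each Al atom requires 3 electrons, so n(e⁻) = 3 × 5.856 = 17.57 mol.
Q = n(e⁻)·F = 17.57 × 96485 = 1695000 C.
t = Q/I = 1695000 / 0.9430 A = 1798000 s = 499 h.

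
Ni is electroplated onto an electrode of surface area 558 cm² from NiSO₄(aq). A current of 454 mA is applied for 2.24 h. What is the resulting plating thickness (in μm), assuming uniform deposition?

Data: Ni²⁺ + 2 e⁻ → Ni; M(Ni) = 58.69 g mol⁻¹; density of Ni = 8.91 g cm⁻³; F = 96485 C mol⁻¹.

Q = I·t = 0.4540 × 8064.0 = 3661 C; n(e⁻) = 0.03794 mol.
n(Ni) = n(e⁻)/2 = 0.01897 mol, so m = 0.01897 × 58.69 = 1.113 g.
Volume = m/ρ = 1.113 / 8.91 = 0.1250 cm³.
Thickness = V/A = 0.1250 / 558 = 2.24 × 10⁻⁴ cm = 2.24 μm.

2.24 μm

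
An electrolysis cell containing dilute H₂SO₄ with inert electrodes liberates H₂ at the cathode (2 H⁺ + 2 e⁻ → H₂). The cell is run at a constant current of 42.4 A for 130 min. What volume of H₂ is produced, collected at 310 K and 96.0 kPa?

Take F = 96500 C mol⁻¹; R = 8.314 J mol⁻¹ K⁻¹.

46.0 L

Q = I·t = 42.40 A × 7800.0 s = 330700 C.
n(e⁻) = Q/F = 330700 / 96500 = 3.427 mol.
2 electrons are transferred per H₂ molecule, so n(H₂) = 3.427 / 2 = 1.714 mol.
V = nRT/P = (1.714 × 8.314 × 310) / (96.0 × 10³ Pa) = 0.0460 m³ = 46.0 L.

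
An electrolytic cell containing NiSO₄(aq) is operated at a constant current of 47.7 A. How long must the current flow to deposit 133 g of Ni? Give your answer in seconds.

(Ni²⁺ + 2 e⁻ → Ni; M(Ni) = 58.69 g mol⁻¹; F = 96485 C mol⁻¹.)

9170 s

n(Ni) = m/M = 133 / 58.69 = 2.266 mol.
Each Ni atom requires 2 electrons, so n(e⁻) = 2 × 2.266 = 4.532 mol.
Q = n(e⁻)·F = 4.532 × 96485 = 437300 C.
t = Q/I = 437300 / 47.70 A = 9168 s.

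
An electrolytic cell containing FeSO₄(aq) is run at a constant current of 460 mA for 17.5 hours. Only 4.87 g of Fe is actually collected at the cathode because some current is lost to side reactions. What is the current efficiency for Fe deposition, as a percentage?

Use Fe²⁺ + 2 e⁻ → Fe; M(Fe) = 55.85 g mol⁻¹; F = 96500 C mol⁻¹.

Q = I·t = 0.4600 × 63000 = 28980 C; n(e⁻) = 28980/96500 = 0.3003 mol.
Theoretical n(Fe) = n(e⁻)/2 = 0.1502 mol, i.e. m_theo = 0.1502 × 55.85 = 8.386 g.
Efficiency = m_actual / m_theo = 4.87 / 8.386 = 58.1 %.

58.1 %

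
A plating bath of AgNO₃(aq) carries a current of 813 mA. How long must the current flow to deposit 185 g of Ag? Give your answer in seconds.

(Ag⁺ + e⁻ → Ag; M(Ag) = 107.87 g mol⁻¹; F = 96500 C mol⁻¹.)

n(Ag) = m/M = 185 / 107.87 = 1.715 mol.
Each Ag atom requires 1 electron, so n(e⁻) = 1 × 1.715 = 1.715 mol.
Q = n(e⁻)·F = 1.715 × 96500 = 165500 C.
t = Q/I = 165500 / 0.8130 A = 203600 s.

2.04 × 10⁵ s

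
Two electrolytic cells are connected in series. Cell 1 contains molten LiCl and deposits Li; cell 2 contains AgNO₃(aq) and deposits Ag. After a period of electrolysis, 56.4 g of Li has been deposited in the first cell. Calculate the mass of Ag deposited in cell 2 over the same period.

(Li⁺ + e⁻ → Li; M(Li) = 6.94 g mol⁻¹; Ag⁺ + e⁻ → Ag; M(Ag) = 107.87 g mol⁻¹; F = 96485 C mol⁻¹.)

877 g

n(Li) = 56.4 / 6.94 = 8.127 mol.
Since Li⁺ + e⁻ → Li, n(e⁻) passed = 1 × 8.127 = 8.127 mol.
Cells in series carry the same charge, so the same 8.127 mol of electrons passes through cell 2.
Ag⁺ + e⁻ → Ag, so n(Ag) = 8.127 / 1 = 8.127 mol.
m(Ag) = 8.127 × 107.87 = 877 g.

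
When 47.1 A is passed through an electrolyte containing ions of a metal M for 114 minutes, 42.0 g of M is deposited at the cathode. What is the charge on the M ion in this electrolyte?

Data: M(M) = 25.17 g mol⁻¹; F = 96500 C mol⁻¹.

Q = I·t = 47.10 A × 6840.0 s = 322200 C, so n(e⁻) = 322200/96500 = 3.338 mol.
n(M) deposited = 42.0 / 25.17 = 1.669 mol.
Electrons per atom = n(e⁻)/n(M) = 3.338 / 1.669 = 2.00 ≈ 2, so the ion is M²⁺.

+2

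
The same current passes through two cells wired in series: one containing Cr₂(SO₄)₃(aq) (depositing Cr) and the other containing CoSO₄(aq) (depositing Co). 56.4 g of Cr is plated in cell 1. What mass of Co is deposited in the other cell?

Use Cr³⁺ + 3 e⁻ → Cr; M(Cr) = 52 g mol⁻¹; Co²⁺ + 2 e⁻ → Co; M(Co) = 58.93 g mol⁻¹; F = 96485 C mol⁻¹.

n(Cr) = 56.4 / 52 = 1.085 mol.
Since Cr³⁺ + 3 e⁻ → Cr, n(e⁻) passed = 3 × 1.085 = 3.254 mol.
Cells in series carry the same charge, so the same 3.254 mol of electrons passes through cell 2.
Co²⁺ + 2 e⁻ → Co, so n(Co) = 3.254 / 2 = 1.627 mol.
m(Co) = 1.627 × 58.93 = 95.9 g.

95.9 g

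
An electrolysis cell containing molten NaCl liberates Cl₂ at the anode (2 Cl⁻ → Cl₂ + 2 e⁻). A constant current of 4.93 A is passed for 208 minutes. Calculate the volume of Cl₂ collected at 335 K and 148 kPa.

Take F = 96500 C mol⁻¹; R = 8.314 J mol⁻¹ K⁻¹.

Q = I·t = 4.930 A × 12480 s = 61530 C.
n(e⁻) = Q/F = 61530 / 96500 = 0.6376 mol.
2 electrons are transferred per Cl₂ molecule, so n(Cl₂) = 0.6376 / 2 = 0.3188 mol.
V = nRT/P = (0.3188 × 8.314 × 335) / (148 × 10³ Pa) = 0.00600 m³ = 6.00 L.

6.00 L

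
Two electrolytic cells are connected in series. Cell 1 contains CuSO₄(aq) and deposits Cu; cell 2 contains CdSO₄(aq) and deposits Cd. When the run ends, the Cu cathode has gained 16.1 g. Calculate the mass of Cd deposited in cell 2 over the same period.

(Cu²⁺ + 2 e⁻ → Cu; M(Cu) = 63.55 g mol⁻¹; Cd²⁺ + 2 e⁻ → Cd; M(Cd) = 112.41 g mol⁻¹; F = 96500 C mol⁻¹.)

n(Cu) = 16.1 / 63.55 = 0.2533 mol.
Since Cu²⁺ + 2 e⁻ → Cu, n(e⁻) passed = 2 × 0.2533 = 0.5067 mol.
Cells in series carry the same charge, so the same 0.5067 mol of electrons passes through cell 2.
Cd²⁺ + 2 e⁻ → Cd, so n(Cd) = 0.5067 / 2 = 0.2533 mol.
m(Cd) = 0.2533 × 112.41 = 28.5 g.

28.5 g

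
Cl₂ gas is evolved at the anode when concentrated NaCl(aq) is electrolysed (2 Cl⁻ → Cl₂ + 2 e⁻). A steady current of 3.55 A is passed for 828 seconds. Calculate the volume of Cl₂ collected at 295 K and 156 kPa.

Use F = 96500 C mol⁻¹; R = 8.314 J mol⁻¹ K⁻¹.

0.239 L

Q = I·t = 3.550 A × 828.00 s = 2939 C.
n(e⁻) = Q/F = 2939 / 96500 = 0.03046 mol.
2 electrons are transferred per Cl₂ molecule, so n(Cl₂) = 0.03046 / 2 = 0.01523 mol.
V = nRT/P = (0.01523 × 8.314 × 295) / (156 × 10³ Pa) = 2.39 × 10⁻⁴ m³ = 0.239 L.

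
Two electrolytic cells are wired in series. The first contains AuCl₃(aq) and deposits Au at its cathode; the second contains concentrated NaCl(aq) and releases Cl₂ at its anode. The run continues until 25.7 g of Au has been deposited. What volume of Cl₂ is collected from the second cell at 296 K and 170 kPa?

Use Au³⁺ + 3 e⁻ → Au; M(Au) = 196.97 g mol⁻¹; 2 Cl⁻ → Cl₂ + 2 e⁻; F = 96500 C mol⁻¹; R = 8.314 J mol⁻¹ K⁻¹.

n(Au) = 25.7 / 196.97 = 0.1305 mol, so n(e⁻) = 3 × 0.1305 = 0.3914 mol.
The cells are in series, so the same 0.3914 mol of electrons passes through the second cell.
2 Cl⁻ → Cl₂ + 2 e⁻ — 2 mol e⁻ per mol Cl₂, so n(Cl₂) = 0.3914/2 = 0.1957 mol.
V = nRT/P = (0.1957 × 8.314 × 296) / (170 × 10³) = 0.00283 m³ = 2.83 L.

2.83 L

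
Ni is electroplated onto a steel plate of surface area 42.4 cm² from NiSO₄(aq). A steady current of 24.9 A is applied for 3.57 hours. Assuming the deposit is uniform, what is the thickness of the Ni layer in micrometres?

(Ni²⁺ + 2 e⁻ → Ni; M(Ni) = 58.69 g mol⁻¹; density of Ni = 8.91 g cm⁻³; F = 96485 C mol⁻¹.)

2580 μm

Q = I·t = 24.90 × 12852 = 320000 C; n(e⁻) = 3.317 mol.
n(Ni) = n(e⁻)/2 = 1.658 mol, so m = 1.658 × 58.69 = 97.33 g.
Volume = m/ρ = 97.33 / 8.91 = 10.92 cm³.
Thickness = V/A = 10.92 / 42.4 = 0.258 cm = 2580 μm.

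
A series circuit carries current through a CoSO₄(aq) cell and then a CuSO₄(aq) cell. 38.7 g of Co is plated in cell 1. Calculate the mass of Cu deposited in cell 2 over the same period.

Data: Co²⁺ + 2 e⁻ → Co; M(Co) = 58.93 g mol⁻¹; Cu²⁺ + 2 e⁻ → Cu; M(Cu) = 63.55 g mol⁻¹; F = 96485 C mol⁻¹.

41.7 g

n(Co) = 38.7 / 58.93 = 0.6567 mol.
Since Co²⁺ + 2 e⁻ → Co, n(e⁻) passed = 2 × 0.6567 = 1.313 mol.
Cells in series carry the same charge, so the same 1.313 mol of electrons passes through cell 2.
Cu²⁺ + 2 e⁻ → Cu, so n(Cu) = 1.313 / 2 = 0.6567 mol.
m(Cu) = 0.6567 × 63.55 = 41.7 g.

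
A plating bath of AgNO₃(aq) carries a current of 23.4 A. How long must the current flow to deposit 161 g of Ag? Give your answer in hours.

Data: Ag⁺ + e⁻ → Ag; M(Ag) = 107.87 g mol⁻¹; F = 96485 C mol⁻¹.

n(Ag) = m/M = 161 / 107.87 = 1.493 mol.
Each Ag atom requires 1 electron, so n(e⁻) = 1 × 1.493 = 1.493 mol.
Q = n(e⁻)·F = 1.493 × 96485 = 144000 C.
t = Q/I = 144000 / 23.40 A = 6154 s = 1.71 h.

1.71 h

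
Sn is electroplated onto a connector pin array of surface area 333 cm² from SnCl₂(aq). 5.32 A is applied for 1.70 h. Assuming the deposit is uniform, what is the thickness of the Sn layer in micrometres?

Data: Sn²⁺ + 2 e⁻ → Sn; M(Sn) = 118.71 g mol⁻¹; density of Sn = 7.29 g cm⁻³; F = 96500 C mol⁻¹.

Q = I·t = 5.320 × 6120.0 = 32560 C; n(e⁻) = 0.3374 mol.
n(Sn) = n(e⁻)/2 = 0.1687 mol, so m = 0.1687 × 118.71 = 20.03 g.
Volume = m/ρ = 20.03 / 7.29 = 2.747 cm³.
Thickness = V/A = 2.747 / 333 = 0.00825 cm = 82.5 μm.

82.5 μm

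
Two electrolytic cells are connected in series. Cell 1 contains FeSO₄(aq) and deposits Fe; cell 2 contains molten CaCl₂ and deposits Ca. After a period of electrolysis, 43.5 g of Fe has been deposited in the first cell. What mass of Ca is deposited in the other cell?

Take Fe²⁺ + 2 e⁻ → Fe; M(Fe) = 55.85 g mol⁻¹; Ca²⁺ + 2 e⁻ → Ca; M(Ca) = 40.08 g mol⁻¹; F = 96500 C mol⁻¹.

31.2 g

n(Fe) = 43.5 / 55.85 = 0.7789 mol.
Since Fe²⁺ + 2 e⁻ → Fe, n(e⁻) passed = 2 × 0.7789 = 1.558 mol.
Cells in series carry the same charge, so the same 1.558 mol of electrons passes through cell 2.
Ca²⁺ + 2 e⁻ → Ca, so n(Ca) = 1.558 / 2 = 0.7789 mol.
m(Ca) = 0.7789 × 40.08 = 31.2 g.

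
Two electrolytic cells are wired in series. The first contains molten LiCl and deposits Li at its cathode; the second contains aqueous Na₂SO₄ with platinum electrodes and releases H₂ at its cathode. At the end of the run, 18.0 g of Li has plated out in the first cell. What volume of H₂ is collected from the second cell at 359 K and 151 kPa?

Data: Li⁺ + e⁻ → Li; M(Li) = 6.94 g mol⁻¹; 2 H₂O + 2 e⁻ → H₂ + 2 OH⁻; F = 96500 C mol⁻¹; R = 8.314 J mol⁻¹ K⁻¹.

n(Li) = 18.0 / 6.94 = 2.594 mol, so n(e⁻) = 1 × 2.594 = 2.594 mol.
The cells are in series, so the same 2.594 mol of electrons passes through the second cell.
2 H₂O + 2 e⁻ → H₂ + 2 OH⁻ — 2 mol e⁻ per mol H₂, so n(H₂) = 2.594/2 = 1.297 mol.
V = nRT/P = (1.297 × 8.314 × 359) / (151 × 10³) = 0.0256 m³ = 25.6 L.

25.6 L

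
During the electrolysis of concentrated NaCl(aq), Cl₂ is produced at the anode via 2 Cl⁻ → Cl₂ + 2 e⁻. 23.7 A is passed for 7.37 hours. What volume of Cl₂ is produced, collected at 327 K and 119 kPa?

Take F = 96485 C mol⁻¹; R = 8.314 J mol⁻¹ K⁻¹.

Q = I·t = 23.70 A × 26532 s = 628800 C.
n(e⁻) = Q/F = 628800 / 96485 = 6.517 mol.
2 electrons are transferred per Cl₂ molecule, so n(Cl₂) = 6.517 / 2 = 3.259 mol.
V = nRT/P = (3.259 × 8.314 × 327) / (119 × 10³ Pa) = 0.0744 m³ = 74.4 L.

74.4 L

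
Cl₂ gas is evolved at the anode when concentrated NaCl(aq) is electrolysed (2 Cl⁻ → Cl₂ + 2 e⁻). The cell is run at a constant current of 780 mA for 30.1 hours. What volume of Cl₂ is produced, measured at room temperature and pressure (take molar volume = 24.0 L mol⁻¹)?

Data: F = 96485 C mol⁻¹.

Q = I·t = 0.7800 A × 108360 s = 84520 C.
n(e⁻) = Q/F = 84520 / 96485 = 0.8760 mol.
2 electrons are transferred per Cl₂ molecule, so n(Cl₂) = 0.8760 / 2 = 0.4380 mol.
V = n × V_m = 0.4380 × 24.0 = 10.5 L.

10.5 L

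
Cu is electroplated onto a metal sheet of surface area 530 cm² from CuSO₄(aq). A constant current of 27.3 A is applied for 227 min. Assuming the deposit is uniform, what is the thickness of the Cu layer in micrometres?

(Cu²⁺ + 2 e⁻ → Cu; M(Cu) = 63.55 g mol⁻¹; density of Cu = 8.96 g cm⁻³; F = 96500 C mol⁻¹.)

258 μm

Q = I·t = 27.30 × 13620 = 371800 C; n(e⁻) = 3.853 mol.
n(Cu) = n(e⁻)/2 = 1.927 mol, so m = 1.927 × 63.55 = 122.4 g.
Volume = m/ρ = 122.4 / 8.96 = 13.66 cm³.
Thickness = V/A = 13.66 / 530 = 0.0258 cm = 258 μm.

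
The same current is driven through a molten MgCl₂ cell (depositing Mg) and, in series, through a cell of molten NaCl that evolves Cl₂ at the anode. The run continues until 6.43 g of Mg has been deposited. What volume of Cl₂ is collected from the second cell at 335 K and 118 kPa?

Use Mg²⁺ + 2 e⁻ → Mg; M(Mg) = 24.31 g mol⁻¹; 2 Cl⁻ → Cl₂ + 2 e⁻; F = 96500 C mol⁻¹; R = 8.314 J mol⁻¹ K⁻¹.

n(Mg) = 6.43 / 24.31 = 0.2645 mol, so n(e⁻) = 2 × 0.2645 = 0.5290 mol.
The cells are in series, so the same 0.5290 mol of electrons passes through the second cell.
2 Cl⁻ → Cl₂ + 2 e⁻ — 2 mol e⁻ per mol Cl₂, so n(Cl₂) = 0.5290/2 = 0.2645 mol.
V = nRT/P = (0.2645 × 8.314 × 335) / (118 × 10³) = 0.00624 m³ = 6.24 L.

6.24 L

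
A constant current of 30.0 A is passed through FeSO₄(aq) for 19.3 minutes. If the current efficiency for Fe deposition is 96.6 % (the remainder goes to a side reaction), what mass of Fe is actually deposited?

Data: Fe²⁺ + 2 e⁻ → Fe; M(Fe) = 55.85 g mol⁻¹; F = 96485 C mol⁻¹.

9.71 g

Q = I·t = 30.00 × 1158.0 = 34740 C.
n(e⁻) = 34740/96485 = 0.3601 mol; theoretically n(Fe) = 0.3601/2 = 0.1800 mol, m_theo = 10.05 g.
At 96.6 % efficiency, m_actual = 0.966 × 10.05 = 9.71 g.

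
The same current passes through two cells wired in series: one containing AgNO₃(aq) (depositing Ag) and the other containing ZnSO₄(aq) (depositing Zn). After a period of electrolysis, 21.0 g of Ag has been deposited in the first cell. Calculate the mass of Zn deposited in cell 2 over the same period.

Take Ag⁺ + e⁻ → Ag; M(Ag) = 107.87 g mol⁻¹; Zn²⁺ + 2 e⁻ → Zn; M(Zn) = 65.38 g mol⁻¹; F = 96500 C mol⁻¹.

n(Ag) = 21.0 / 107.87 = 0.1947 mol.
Since Ag⁺ + e⁻ → Ag, n(e⁻) passed = 1 × 0.1947 = 0.1947 mol.
Cells in series carry the same charge, so the same 0.1947 mol of electrons passes through cell 2.
Zn²⁺ + 2 e⁻ → Zn, so n(Zn) = 0.1947 / 2 = 0.09734 mol.
m(Zn) = 0.09734 × 65.38 = 6.36 g.

6.36 g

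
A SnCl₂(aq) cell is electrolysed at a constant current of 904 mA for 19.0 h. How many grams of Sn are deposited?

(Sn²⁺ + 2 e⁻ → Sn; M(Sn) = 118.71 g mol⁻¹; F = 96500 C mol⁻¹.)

38.0 g

Q = I·t = 0.9040 A × 68400 s = 61830 C.
n(e⁻) = Q/F = 61830 / 96500 = 0.6408 mol.
Sn²⁺ + 2 e⁻ → Sn, so n(Sn) = n(e⁻)/2 = 0.3204 mol.
m = n·M = 0.3204 × 118.71 = 38.0 g.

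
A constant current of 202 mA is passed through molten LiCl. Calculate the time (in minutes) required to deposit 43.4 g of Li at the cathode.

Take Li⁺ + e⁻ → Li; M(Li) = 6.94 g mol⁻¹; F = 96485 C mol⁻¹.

49800 min

n(Li) = m/M = 43.4 / 6.94 = 6.254 mol.
Each Li atom requires 1 electron, so n(e⁻) = 1 × 6.254 = 6.254 mol.
Q = n(e⁻)·F = 6.254 × 96485 = 603400 C.
t = Q/I = 603400 / 0.2020 A = 2987000 s = 49800 min.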